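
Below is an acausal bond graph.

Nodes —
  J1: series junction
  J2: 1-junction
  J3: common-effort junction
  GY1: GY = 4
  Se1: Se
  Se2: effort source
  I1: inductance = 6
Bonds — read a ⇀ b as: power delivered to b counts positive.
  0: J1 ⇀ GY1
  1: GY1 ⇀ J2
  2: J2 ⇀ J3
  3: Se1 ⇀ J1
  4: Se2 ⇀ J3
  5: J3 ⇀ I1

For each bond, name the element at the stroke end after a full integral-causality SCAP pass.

bond 3 stroke at J1  (Se1 (Se) sets effort on bond)
bond 4 stroke at J3  (Se2 fixes effort; stroke away)
bond 0 stroke at GY1  (J1: last free bond brings flow in)
bond 2 stroke at J2  (J3 effort already set via bond 4)
bond 5 stroke at I1  (0-jn J3 has e-setter on 4)
bond 1 stroke at GY1  (through GY1, causality inverts; strokes same side of GY1)

#0 →GY1
#1 →GY1
#2 →J2
#3 →J1
#4 →J3
#5 →I1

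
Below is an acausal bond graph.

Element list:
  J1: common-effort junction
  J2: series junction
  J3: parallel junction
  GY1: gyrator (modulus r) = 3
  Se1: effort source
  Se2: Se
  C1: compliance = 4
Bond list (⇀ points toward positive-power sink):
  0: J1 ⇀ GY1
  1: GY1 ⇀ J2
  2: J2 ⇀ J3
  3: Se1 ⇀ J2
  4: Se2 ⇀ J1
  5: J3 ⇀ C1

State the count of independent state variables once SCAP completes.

#3 stroke→J2  (Se1 (Se) sets effort on bond)
#4 stroke→J1  (Se2 fixes effort; stroke away)
#0 stroke→GY1  (J1: bond 4 brought effort, rest push out)
#1 stroke→GY1  (GY1: gyrator matches bond 0)
#2 stroke→J2  (1-jn J2 has f-setter on 1)
#5 stroke→J3  (only one effort-in slot at J3)

1  (C1 all integral)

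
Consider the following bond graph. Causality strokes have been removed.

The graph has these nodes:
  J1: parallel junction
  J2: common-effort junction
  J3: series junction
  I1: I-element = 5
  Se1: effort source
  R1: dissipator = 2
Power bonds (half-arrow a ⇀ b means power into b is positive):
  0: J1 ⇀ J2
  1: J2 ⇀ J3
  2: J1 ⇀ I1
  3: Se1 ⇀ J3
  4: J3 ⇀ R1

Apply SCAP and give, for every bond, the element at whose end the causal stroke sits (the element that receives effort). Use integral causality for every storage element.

β3 →J3  (source Se1 imposes e)
β2 →I1  (I1: I, integral causality)
β0 →J1  (only one effort-in slot at J1)
β1 →J2  (only one effort-in slot at J2)
β4 →J3  (J3 flow already set via bond 1)

#0 →J1
#1 →J2
#2 →I1
#3 →J3
#4 →J3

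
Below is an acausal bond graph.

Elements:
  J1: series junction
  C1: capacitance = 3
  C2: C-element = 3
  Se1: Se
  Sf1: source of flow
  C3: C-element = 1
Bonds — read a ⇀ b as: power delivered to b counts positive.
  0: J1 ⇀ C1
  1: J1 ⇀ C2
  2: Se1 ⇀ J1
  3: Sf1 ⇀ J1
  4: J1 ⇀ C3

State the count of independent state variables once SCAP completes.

#2 stroke→J1  (Se1: effort source, stroke at far end)
#3 stroke→Sf1  (Sf1 (Sf) sets flow on bond)
#0 stroke→J1  (1-jn J1 has f-setter on 3)
#1 stroke→J1  (1-jn J1 has f-setter on 3)
#4 stroke→J1  (J1 flow already set via bond 3)

3  (C1, C2, C3 all integral)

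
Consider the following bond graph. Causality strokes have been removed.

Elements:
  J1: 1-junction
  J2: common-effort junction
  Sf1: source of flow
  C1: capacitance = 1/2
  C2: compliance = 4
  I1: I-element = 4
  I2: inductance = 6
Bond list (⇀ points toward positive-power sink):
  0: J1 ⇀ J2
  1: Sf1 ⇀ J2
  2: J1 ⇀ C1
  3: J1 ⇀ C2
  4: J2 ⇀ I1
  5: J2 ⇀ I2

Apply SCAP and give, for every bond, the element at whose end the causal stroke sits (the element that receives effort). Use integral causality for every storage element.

b0 stroke→J2
b1 stroke→Sf1
b2 stroke→J1
b3 stroke→J1
b4 stroke→I1
b5 stroke→I2

#1 stroke at Sf1  (Sf1: flow source, stroke at near end)
#2 stroke at J1  (C1: C, integral causality)
#3 stroke at J1  (prefer integral on C2)
#0 stroke at J2  (J1: last free bond brings flow in)
#4 stroke at I1  (common-e at J2 fixed by 0)
#5 stroke at I2  (common-e at J2 fixed by 0)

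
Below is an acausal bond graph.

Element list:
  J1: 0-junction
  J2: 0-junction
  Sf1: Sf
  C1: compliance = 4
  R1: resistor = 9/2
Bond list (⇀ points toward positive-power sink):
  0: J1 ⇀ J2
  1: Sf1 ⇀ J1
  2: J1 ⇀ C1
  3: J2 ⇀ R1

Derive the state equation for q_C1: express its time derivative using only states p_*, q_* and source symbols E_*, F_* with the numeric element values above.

dq_C1/dt = F_Sf1 - q_C1/18

bond 1 stroke at Sf1  (Sf1 fixes flow; stroke at Sf1)
bond 2 stroke at J1  (C1: C, integral causality)
bond 0 stroke at J2  (common-e at J1 fixed by 2)
bond 3 stroke at R1  (J2: bond 0 brought effort, rest push out)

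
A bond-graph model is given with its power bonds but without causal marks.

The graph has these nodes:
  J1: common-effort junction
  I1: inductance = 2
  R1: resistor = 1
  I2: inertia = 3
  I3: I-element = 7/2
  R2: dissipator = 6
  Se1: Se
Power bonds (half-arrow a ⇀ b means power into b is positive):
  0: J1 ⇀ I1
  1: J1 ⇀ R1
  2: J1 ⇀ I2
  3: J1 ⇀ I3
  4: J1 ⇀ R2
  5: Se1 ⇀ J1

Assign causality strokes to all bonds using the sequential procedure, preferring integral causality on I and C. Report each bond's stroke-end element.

b5 →J1  (Se1 (Se) sets effort on bond)
b0 →I1  (common-e at J1 fixed by 5)
b1 →R1  (common-e at J1 fixed by 5)
b2 →I2  (common-e at J1 fixed by 5)
b3 →I3  (J1: bond 5 brought effort, rest push out)
b4 →R2  (0-jn J1 has e-setter on 5)

bond 0 stroke→I1
bond 1 stroke→R1
bond 2 stroke→I2
bond 3 stroke→I3
bond 4 stroke→R2
bond 5 stroke→J1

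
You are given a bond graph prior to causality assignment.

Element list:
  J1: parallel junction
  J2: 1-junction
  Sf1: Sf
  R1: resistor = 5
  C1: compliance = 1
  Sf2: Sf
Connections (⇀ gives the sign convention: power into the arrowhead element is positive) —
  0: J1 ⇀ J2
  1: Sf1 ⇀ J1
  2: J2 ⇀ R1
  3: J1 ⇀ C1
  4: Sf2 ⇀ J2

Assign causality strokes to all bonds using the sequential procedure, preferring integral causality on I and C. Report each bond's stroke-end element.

b1 |Sf1  (source Sf1 imposes f)
b4 |Sf2  (Sf2: flow source, stroke at near end)
b0 |J2  (J2 flow already set via bond 4)
b2 |J2  (common-f at J2 fixed by 4)
b3 |J1  (J1: last free bond brings effort in)

bond 0 |J2
bond 1 |Sf1
bond 2 |J2
bond 3 |J1
bond 4 |Sf2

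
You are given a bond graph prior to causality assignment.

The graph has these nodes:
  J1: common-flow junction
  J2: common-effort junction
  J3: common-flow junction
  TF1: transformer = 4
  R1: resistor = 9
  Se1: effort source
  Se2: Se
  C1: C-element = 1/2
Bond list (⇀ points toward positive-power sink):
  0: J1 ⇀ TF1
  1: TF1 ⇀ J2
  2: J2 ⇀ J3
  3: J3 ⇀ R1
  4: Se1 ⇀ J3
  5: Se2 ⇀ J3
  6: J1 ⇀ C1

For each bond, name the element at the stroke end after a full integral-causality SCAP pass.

#0 stroke→TF1
#1 stroke→J2
#2 stroke→J3
#3 stroke→R1
#4 stroke→J3
#5 stroke→J3
#6 stroke→J1

#4 |J3  (Se1 (Se) sets effort on bond)
#5 |J3  (Se2: effort source, stroke at far end)
#6 |J1  (C1 outputs effort q/C1)
#0 |TF1  (J1: last free bond brings flow in)
#1 |J2  (TF1: transformer flips bond 0)
#2 |J3  (J2 effort already set via bond 1)
#3 |R1  (J3 needs exactly one f-in)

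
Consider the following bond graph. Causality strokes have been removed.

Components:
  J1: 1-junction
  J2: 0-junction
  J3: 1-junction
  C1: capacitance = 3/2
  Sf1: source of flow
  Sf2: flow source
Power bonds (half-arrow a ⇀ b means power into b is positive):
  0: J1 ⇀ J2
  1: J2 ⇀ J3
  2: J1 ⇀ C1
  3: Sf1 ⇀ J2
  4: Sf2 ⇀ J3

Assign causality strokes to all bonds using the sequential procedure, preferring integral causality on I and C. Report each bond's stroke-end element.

#3 |Sf1  (Sf1 (Sf) sets flow on bond)
#4 |Sf2  (source Sf2 imposes f)
#1 |J3  (1-jn J3 has f-setter on 4)
#0 |J2  (only one effort-in slot at J2)
#2 |J1  (common-f at J1 fixed by 0)

bond 0 |J2
bond 1 |J3
bond 2 |J1
bond 3 |Sf1
bond 4 |Sf2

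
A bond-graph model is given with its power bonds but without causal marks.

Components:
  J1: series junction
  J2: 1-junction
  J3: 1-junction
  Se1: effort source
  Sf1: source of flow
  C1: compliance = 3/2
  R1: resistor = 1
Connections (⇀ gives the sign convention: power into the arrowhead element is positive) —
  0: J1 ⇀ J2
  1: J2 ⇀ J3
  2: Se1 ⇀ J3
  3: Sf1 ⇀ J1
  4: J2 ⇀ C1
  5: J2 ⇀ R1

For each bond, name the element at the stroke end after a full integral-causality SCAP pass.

bond 0 stroke at J1
bond 1 stroke at J2
bond 2 stroke at J3
bond 3 stroke at Sf1
bond 4 stroke at J2
bond 5 stroke at J2

bond 2 →J3  (Se1 fixes effort; stroke away)
bond 3 →Sf1  (source Sf1 imposes f)
bond 0 →J1  (J1 flow already set via bond 3)
bond 1 →J2  (J2 flow already set via bond 0)
bond 4 →J2  (J2: bond 0 brought flow, rest push out)
bond 5 →J2  (1-jn J2 has f-setter on 0)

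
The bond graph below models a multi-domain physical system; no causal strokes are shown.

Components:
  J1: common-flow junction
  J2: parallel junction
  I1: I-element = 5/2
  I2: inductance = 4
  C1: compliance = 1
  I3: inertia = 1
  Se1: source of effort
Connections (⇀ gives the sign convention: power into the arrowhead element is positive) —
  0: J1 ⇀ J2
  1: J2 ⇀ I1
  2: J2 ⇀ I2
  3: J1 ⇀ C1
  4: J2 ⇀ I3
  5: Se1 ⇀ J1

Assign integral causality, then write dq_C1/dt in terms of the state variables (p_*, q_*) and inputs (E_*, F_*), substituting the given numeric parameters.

dq_C1/dt = 2*p_I1/5 + p_I2/4 + p_I3

bond 5 stroke at J1  (Se1: effort source, stroke at far end)
bond 1 stroke at I1  (I1 integral (f out))
bond 2 stroke at I2  (I2 outputs flow p/I2)
bond 3 stroke at J1  (C1 outputs effort q/C1)
bond 0 stroke at J2  (J1 needs exactly one f-in)
bond 4 stroke at I3  (0-jn J2 has e-setter on 0)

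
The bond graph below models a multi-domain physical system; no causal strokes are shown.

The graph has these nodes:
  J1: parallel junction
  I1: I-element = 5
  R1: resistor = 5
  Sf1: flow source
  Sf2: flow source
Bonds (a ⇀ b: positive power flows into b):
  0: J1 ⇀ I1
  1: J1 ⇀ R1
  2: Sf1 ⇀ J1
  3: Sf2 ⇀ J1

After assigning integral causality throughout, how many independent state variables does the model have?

1  (I1 all integral)

#2 |Sf1  (Sf1: flow source, stroke at near end)
#3 |Sf2  (Sf2: flow source, stroke at near end)
#0 |I1  (prefer integral on I1)
#1 |J1  (closing 0-jn rule on J1)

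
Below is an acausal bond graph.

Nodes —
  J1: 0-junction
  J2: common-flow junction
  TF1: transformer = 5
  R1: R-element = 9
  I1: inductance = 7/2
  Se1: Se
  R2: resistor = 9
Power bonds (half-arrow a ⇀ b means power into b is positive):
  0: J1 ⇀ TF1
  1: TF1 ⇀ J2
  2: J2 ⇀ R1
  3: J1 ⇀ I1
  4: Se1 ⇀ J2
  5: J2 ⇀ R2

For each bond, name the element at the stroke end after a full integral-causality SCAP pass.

bond 4 |J2  (Se1: effort source, stroke at far end)
bond 3 |I1  (prefer integral on I1)
bond 0 |J1  (only one effort-in slot at J1)
bond 1 |TF1  (TF1 one-in-one-out from 0)
bond 2 |J2  (common-f at J2 fixed by 1)
bond 5 |J2  (common-f at J2 fixed by 1)

#0 →J1
#1 →TF1
#2 →J2
#3 →I1
#4 →J2
#5 →J2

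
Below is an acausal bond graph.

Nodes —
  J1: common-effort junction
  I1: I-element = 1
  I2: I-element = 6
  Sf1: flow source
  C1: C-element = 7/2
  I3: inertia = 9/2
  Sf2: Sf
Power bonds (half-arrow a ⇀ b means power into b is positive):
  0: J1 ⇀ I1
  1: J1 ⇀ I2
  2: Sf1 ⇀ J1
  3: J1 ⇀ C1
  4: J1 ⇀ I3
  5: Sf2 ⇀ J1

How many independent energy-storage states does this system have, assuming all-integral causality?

4  (C1, I1, I2, I3 all integral)

b2 stroke at Sf1  (Sf1 (Sf) sets flow on bond)
b5 stroke at Sf2  (Sf2 fixes flow; stroke at Sf2)
b0 stroke at I1  (prefer integral on I1)
b1 stroke at I2  (prefer integral on I2)
b3 stroke at J1  (prefer integral on C1)
b4 stroke at I3  (0-jn J1 has e-setter on 3)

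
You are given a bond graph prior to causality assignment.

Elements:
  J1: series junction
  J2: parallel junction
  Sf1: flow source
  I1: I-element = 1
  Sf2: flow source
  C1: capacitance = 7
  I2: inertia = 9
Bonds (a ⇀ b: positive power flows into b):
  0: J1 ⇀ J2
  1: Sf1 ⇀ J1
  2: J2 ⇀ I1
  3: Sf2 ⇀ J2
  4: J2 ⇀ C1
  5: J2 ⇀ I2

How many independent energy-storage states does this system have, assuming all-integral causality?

b1 stroke→Sf1  (Sf1 fixes flow; stroke at Sf1)
b3 stroke→Sf2  (Sf2 (Sf) sets flow on bond)
b0 stroke→J1  (common-f at J1 fixed by 1)
b2 stroke→I1  (I1 integral (f out))
b4 stroke→J2  (C1 outputs effort q/C1)
b5 stroke→I2  (J2: bond 4 brought effort, rest push out)

3  (C1, I1, I2 all integral)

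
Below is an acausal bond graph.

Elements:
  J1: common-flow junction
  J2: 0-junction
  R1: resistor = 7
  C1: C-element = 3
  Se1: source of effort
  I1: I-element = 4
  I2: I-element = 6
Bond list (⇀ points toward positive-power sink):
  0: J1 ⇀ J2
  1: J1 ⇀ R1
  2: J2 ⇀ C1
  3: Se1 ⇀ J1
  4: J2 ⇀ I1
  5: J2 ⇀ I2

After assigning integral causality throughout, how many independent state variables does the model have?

3  (C1, I1, I2 all integral)

#3 →J1  (Se1: effort source, stroke at far end)
#2 →J2  (C1 integral (e out))
#0 →J1  (common-e at J2 fixed by 2)
#4 →I1  (J2: bond 2 brought effort, rest push out)
#5 →I2  (0-jn J2 has e-setter on 2)
#1 →R1  (J1 needs exactly one f-in)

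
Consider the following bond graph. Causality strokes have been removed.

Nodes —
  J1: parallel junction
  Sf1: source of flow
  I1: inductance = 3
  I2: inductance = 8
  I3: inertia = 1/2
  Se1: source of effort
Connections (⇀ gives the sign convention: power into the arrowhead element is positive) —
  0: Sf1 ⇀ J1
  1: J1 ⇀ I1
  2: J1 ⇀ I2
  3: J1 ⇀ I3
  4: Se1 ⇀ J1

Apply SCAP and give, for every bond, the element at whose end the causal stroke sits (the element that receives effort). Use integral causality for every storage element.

b0 |Sf1  (Sf1 (Sf) sets flow on bond)
b4 |J1  (source Se1 imposes e)
b1 |I1  (J1 effort already set via bond 4)
b2 |I2  (J1: bond 4 brought effort, rest push out)
b3 |I3  (0-jn J1 has e-setter on 4)

b0 |Sf1
b1 |I1
b2 |I2
b3 |I3
b4 |J1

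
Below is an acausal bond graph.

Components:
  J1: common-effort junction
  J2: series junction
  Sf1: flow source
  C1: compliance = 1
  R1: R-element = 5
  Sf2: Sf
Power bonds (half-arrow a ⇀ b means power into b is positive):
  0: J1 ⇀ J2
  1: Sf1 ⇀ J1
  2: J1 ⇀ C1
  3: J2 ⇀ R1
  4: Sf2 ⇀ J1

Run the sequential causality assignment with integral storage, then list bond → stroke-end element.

β1 →Sf1  (Sf1 (Sf) sets flow on bond)
β4 →Sf2  (Sf2 (Sf) sets flow on bond)
β2 →J1  (prefer integral on C1)
β0 →J2  (0-jn J1 has e-setter on 2)
β3 →R1  (only one flow-in slot at J2)

#0 stroke→J2
#1 stroke→Sf1
#2 stroke→J1
#3 stroke→R1
#4 stroke→Sf2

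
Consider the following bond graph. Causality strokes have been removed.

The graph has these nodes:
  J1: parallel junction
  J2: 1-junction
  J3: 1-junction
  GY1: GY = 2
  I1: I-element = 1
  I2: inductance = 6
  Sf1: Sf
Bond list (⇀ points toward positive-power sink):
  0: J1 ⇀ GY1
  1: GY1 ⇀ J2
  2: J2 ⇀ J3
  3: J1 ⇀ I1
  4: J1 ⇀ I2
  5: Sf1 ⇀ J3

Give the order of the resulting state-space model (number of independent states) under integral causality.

#5 →Sf1  (source Sf1 imposes f)
#2 →J3  (J3: bond 5 brought flow, rest push out)
#1 →J2  (J2: bond 2 brought flow, rest push out)
#0 →J1  (GY1: gyrator matches bond 1)
#3 →I1  (J1 effort already set via bond 0)
#4 →I2  (0-jn J1 has e-setter on 0)

2  (I1, I2 all integral)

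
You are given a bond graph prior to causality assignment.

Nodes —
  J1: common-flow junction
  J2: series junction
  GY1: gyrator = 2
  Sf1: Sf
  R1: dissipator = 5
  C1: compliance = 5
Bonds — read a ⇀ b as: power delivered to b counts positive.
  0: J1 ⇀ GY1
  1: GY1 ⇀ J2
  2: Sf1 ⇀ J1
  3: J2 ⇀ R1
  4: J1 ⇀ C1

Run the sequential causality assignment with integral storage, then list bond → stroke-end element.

β2 →Sf1  (Sf1 (Sf) sets flow on bond)
β0 →J1  (J1 flow already set via bond 2)
β4 →J1  (J1 flow already set via bond 2)
β1 →J2  (GY1 both-in/both-out from 0)
β3 →R1  (only one flow-in slot at J2)

b0 stroke→J1
b1 stroke→J2
b2 stroke→Sf1
b3 stroke→R1
b4 stroke→J1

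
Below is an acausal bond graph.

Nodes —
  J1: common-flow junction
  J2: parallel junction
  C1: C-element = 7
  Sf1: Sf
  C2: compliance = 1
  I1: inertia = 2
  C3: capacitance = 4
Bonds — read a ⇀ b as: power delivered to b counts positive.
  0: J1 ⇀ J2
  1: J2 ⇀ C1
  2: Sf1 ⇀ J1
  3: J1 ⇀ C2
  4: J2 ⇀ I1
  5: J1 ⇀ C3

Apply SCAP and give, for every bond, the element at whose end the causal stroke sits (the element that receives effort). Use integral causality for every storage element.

β0 stroke→J1
β1 stroke→J2
β2 stroke→Sf1
β3 stroke→J1
β4 stroke→I1
β5 stroke→J1

b2 |Sf1  (Sf1 (Sf) sets flow on bond)
b0 |J1  (common-f at J1 fixed by 2)
b3 |J1  (J1 flow already set via bond 2)
b5 |J1  (1-jn J1 has f-setter on 2)
b1 |J2  (C1 outputs effort q/C1)
b4 |I1  (J2 effort already set via bond 1)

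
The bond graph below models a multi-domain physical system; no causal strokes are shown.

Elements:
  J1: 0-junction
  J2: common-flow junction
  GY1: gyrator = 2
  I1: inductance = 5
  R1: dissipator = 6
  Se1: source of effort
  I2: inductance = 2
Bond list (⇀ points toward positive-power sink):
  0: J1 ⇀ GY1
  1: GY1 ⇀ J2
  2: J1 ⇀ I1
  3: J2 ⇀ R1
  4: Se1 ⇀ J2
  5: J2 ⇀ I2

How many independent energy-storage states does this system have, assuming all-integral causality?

2  (I1, I2 all integral)

b4 |J2  (Se1 fixes effort; stroke away)
b2 |I1  (I1 integral (f out))
b0 |J1  (closing 0-jn rule on J1)
b1 |J2  (GY1: gyrator matches bond 0)
b5 |I2  (I2 outputs flow p/I2)
b3 |J2  (common-f at J2 fixed by 5)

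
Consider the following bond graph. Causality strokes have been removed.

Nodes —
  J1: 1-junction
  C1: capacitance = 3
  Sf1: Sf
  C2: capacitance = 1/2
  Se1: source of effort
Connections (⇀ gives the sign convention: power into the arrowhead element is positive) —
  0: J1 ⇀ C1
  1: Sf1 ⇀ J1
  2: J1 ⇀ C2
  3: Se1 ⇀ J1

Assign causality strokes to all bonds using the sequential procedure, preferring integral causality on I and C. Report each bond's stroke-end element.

bond 0 |J1
bond 1 |Sf1
bond 2 |J1
bond 3 |J1

#1 |Sf1  (Sf1 (Sf) sets flow on bond)
#3 |J1  (Se1 fixes effort; stroke away)
#0 |J1  (J1: bond 1 brought flow, rest push out)
#2 |J1  (common-f at J1 fixed by 1)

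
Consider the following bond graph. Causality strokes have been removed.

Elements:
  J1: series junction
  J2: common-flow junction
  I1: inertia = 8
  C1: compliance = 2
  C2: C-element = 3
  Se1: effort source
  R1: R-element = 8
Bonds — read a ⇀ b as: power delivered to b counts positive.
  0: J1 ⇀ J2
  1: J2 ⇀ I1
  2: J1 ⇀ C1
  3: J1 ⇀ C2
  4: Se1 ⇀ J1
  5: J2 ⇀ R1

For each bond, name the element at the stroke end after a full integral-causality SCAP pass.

b4 stroke at J1  (Se1 fixes effort; stroke away)
b1 stroke at I1  (I1 integral (f out))
b0 stroke at J2  (J2 flow already set via bond 1)
b5 stroke at J2  (common-f at J2 fixed by 1)
b2 stroke at J1  (J1 flow already set via bond 0)
b3 stroke at J1  (J1 flow already set via bond 0)

bond 0 stroke at J2
bond 1 stroke at I1
bond 2 stroke at J1
bond 3 stroke at J1
bond 4 stroke at J1
bond 5 stroke at J2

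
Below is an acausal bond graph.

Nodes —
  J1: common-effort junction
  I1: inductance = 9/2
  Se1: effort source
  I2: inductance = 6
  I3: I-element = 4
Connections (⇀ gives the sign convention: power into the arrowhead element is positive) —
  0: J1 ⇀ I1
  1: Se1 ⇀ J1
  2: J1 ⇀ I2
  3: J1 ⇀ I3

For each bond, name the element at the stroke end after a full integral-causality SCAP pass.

β1 |J1  (Se1 fixes effort; stroke away)
β0 |I1  (common-e at J1 fixed by 1)
β2 |I2  (J1: bond 1 brought effort, rest push out)
β3 |I3  (common-e at J1 fixed by 1)

#0 stroke at I1
#1 stroke at J1
#2 stroke at I2
#3 stroke at I3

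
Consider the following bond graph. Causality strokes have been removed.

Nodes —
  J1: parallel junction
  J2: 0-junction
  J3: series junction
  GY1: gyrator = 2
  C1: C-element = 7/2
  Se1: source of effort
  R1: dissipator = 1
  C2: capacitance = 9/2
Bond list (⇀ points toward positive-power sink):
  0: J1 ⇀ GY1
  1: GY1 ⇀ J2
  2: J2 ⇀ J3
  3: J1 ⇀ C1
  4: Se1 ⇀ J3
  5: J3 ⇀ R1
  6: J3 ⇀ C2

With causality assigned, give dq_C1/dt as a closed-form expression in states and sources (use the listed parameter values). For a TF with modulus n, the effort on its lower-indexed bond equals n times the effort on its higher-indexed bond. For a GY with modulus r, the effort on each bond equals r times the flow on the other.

#4 stroke at J3  (Se1: effort source, stroke at far end)
#3 stroke at J1  (C1: C, integral causality)
#0 stroke at GY1  (J1 effort already set via bond 3)
#1 stroke at GY1  (through GY1, causality inverts; strokes same side of GY1)
#2 stroke at J2  (J2 needs exactly one e-in)
#5 stroke at J3  (1-jn J3 has f-setter on 2)
#6 stroke at J3  (J3: bond 2 brought flow, rest push out)

dq_C1/dt = E_Se1/2 - q_C1/14 - q_C2/9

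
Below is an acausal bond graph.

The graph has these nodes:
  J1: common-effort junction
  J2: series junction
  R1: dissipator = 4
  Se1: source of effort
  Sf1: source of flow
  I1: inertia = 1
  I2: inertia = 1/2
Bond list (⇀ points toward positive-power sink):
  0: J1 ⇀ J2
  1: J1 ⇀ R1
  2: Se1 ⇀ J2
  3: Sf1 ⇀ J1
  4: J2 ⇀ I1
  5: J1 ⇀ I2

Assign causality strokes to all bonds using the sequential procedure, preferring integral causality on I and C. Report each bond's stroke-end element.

b0 →J2
b1 →J1
b2 →J2
b3 →Sf1
b4 →I1
b5 →I2

β2 stroke at J2  (Se1 (Se) sets effort on bond)
β3 stroke at Sf1  (Sf1 (Sf) sets flow on bond)
β4 stroke at I1  (I1 integral (f out))
β0 stroke at J2  (1-jn J2 has f-setter on 4)
β5 stroke at I2  (I2 outputs flow p/I2)
β1 stroke at J1  (closing 0-jn rule on J1)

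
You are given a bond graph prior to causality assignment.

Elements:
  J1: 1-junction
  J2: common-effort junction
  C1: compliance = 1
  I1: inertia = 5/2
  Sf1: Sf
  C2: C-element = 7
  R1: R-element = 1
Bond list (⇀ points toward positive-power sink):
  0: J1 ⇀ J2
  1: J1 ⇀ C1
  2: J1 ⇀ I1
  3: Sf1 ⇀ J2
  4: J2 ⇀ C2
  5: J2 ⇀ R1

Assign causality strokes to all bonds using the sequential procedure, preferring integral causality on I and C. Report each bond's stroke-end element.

bond 3 stroke at Sf1  (source Sf1 imposes f)
bond 1 stroke at J1  (prefer integral on C1)
bond 2 stroke at I1  (I1: I, integral causality)
bond 0 stroke at J1  (J1 flow already set via bond 2)
bond 4 stroke at J2  (prefer integral on C2)
bond 5 stroke at R1  (J2 effort already set via bond 4)

#0 →J1
#1 →J1
#2 →I1
#3 →Sf1
#4 →J2
#5 →R1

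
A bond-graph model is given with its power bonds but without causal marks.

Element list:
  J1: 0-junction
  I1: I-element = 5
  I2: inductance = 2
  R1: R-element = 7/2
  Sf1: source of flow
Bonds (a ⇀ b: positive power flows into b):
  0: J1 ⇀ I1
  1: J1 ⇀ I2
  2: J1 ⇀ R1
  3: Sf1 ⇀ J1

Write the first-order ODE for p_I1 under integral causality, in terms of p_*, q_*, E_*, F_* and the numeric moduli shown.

dp_I1/dt = 7*F_Sf1/2 - 7*p_I1/10 - 7*p_I2/4

bond 3 stroke→Sf1  (source Sf1 imposes f)
bond 0 stroke→I1  (I1: I, integral causality)
bond 1 stroke→I2  (prefer integral on I2)
bond 2 stroke→J1  (only one effort-in slot at J1)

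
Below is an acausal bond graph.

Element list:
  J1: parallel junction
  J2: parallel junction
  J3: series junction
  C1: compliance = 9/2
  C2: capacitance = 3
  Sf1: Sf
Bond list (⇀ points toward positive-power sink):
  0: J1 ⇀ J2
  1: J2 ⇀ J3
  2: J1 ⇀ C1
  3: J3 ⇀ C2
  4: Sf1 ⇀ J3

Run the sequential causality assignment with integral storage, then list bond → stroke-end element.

bond 4 stroke→Sf1  (Sf1 fixes flow; stroke at Sf1)
bond 1 stroke→J3  (common-f at J3 fixed by 4)
bond 3 stroke→J3  (common-f at J3 fixed by 4)
bond 0 stroke→J2  (J2: last free bond brings effort in)
bond 2 stroke→J1  (J1 needs exactly one e-in)

β0 stroke at J2
β1 stroke at J3
β2 stroke at J1
β3 stroke at J3
β4 stroke at Sf1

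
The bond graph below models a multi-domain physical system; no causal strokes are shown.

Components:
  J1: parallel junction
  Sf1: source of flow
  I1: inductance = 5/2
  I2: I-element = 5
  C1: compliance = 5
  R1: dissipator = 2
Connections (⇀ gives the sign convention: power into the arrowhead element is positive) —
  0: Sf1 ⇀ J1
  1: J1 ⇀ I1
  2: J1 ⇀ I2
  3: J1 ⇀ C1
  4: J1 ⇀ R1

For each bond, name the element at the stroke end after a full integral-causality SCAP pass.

bond 0 |Sf1
bond 1 |I1
bond 2 |I2
bond 3 |J1
bond 4 |R1

#0 →Sf1  (source Sf1 imposes f)
#1 →I1  (I1 outputs flow p/I1)
#2 →I2  (I2: I, integral causality)
#3 →J1  (C1 outputs effort q/C1)
#4 →R1  (J1: bond 3 brought effort, rest push out)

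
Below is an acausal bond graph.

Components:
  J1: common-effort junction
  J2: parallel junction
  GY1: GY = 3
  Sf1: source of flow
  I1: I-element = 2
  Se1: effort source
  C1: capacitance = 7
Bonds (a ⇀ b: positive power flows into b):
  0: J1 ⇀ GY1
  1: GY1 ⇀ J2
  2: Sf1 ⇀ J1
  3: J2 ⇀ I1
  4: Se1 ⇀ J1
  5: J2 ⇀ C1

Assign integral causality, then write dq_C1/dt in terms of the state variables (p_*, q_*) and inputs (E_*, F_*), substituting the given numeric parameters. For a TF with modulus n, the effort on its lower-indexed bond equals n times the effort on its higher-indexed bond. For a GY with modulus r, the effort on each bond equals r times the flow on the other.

dq_C1/dt = E_Se1/3 - p_I1/2

bond 2 →Sf1  (Sf1 fixes flow; stroke at Sf1)
bond 4 →J1  (Se1: effort source, stroke at far end)
bond 0 →GY1  (0-jn J1 has e-setter on 4)
bond 1 →GY1  (through GY1, causality inverts; strokes same side of GY1)
bond 3 →I1  (I1: I, integral causality)
bond 5 →J2  (closing 0-jn rule on J2)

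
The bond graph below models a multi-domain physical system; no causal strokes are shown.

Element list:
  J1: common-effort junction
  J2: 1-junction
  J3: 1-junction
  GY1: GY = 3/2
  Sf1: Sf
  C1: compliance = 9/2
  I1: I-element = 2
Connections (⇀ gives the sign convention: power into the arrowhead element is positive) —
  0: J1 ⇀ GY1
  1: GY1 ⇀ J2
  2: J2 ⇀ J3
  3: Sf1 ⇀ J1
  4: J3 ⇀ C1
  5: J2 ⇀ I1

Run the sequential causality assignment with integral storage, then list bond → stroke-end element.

#3 →Sf1  (source Sf1 imposes f)
#0 →J1  (J1: last free bond brings effort in)
#1 →J2  (GY1 both-in/both-out from 0)
#4 →J3  (prefer integral on C1)
#2 →J2  (J3 needs exactly one f-in)
#5 →I1  (closing 1-jn rule on J2)

#0 stroke→J1
#1 stroke→J2
#2 stroke→J2
#3 stroke→Sf1
#4 stroke→J3
#5 stroke→I1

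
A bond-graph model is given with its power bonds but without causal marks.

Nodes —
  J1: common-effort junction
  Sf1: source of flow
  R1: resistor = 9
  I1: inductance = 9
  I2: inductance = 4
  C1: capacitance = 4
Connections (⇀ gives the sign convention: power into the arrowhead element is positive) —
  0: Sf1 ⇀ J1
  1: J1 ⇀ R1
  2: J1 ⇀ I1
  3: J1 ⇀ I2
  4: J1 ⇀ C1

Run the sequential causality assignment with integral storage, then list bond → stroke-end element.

#0 stroke at Sf1  (Sf1: flow source, stroke at near end)
#2 stroke at I1  (I1 integral (f out))
#3 stroke at I2  (I2 integral (f out))
#4 stroke at J1  (prefer integral on C1)
#1 stroke at R1  (J1: bond 4 brought effort, rest push out)

β0 →Sf1
β1 →R1
β2 →I1
β3 →I2
β4 →J1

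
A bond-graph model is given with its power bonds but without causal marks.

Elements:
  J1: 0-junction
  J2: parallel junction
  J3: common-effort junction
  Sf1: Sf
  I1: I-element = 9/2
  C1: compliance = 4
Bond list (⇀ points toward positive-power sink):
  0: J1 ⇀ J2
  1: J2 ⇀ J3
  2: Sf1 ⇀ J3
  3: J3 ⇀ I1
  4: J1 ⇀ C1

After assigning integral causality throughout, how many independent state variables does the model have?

β2 stroke→Sf1  (source Sf1 imposes f)
β3 stroke→I1  (prefer integral on I1)
β1 stroke→J3  (only one effort-in slot at J3)
β0 stroke→J2  (only one effort-in slot at J2)
β4 stroke→J1  (closing 0-jn rule on J1)

2  (C1, I1 all integral)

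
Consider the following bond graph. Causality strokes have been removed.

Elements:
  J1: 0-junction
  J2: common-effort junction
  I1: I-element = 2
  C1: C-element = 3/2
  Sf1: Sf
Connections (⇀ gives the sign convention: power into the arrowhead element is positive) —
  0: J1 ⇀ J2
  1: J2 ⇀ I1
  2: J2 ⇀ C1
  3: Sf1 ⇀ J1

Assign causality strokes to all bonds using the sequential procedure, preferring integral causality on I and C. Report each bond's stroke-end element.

#3 |Sf1  (Sf1: flow source, stroke at near end)
#0 |J1  (only one effort-in slot at J1)
#1 |I1  (I1 outputs flow p/I1)
#2 |J2  (J2: last free bond brings effort in)

bond 0 |J1
bond 1 |I1
bond 2 |J2
bond 3 |Sf1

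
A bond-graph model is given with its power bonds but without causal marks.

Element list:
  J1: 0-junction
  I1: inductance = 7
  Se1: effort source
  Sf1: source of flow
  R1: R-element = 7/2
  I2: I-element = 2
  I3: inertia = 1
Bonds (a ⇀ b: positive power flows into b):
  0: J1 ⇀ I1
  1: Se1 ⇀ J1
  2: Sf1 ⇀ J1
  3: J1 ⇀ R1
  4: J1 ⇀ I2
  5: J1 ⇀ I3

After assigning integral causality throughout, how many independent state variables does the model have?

β1 |J1  (Se1 (Se) sets effort on bond)
β2 |Sf1  (Sf1: flow source, stroke at near end)
β0 |I1  (J1: bond 1 brought effort, rest push out)
β3 |R1  (common-e at J1 fixed by 1)
β4 |I2  (0-jn J1 has e-setter on 1)
β5 |I3  (0-jn J1 has e-setter on 1)

3  (I1, I2, I3 all integral)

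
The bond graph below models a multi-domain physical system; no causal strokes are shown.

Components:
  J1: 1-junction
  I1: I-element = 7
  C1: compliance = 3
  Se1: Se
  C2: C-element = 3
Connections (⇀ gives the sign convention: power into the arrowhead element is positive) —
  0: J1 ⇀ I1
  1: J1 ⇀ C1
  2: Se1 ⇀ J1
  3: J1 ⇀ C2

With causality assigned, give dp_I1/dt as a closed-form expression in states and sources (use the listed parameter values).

bond 2 stroke→J1  (Se1 fixes effort; stroke away)
bond 0 stroke→I1  (I1 integral (f out))
bond 1 stroke→J1  (J1: bond 0 brought flow, rest push out)
bond 3 stroke→J1  (J1: bond 0 brought flow, rest push out)

dp_I1/dt = E_Se1 - q_C1/3 - q_C2/3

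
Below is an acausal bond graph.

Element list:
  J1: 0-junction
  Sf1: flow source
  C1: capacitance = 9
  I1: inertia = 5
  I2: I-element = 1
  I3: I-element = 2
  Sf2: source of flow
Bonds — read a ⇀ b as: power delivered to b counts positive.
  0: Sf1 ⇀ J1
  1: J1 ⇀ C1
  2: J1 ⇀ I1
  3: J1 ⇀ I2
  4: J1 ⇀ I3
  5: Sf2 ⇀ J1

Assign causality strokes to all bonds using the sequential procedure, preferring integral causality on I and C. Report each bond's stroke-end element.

b0 stroke at Sf1
b1 stroke at J1
b2 stroke at I1
b3 stroke at I2
b4 stroke at I3
b5 stroke at Sf2

b0 stroke at Sf1  (source Sf1 imposes f)
b5 stroke at Sf2  (Sf2 fixes flow; stroke at Sf2)
b1 stroke at J1  (prefer integral on C1)
b2 stroke at I1  (0-jn J1 has e-setter on 1)
b3 stroke at I2  (J1 effort already set via bond 1)
b4 stroke at I3  (common-e at J1 fixed by 1)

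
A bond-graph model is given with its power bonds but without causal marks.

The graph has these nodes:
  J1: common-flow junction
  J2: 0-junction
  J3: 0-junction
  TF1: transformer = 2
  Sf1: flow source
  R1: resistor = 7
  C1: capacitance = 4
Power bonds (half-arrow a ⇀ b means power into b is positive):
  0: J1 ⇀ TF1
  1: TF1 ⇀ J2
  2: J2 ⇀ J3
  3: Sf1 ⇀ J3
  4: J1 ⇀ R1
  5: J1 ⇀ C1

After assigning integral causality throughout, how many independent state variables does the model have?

1  (C1 all integral)

β3 stroke at Sf1  (source Sf1 imposes f)
β2 stroke at J3  (J3: last free bond brings effort in)
β1 stroke at J2  (closing 0-jn rule on J2)
β0 stroke at TF1  (through TF1, causality passes straight; one stroke at TF1)
β4 stroke at J1  (1-jn J1 has f-setter on 0)
β5 stroke at J1  (J1 flow already set via bond 0)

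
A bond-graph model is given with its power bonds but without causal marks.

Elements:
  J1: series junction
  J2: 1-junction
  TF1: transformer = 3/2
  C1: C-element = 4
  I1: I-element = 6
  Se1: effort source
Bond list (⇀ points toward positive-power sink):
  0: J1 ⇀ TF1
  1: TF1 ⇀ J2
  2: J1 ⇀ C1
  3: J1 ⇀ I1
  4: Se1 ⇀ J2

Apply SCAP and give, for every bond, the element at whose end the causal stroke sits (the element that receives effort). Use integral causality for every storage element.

b0 stroke→J1
b1 stroke→TF1
b2 stroke→J1
b3 stroke→I1
b4 stroke→J2

b4 |J2  (Se1 (Se) sets effort on bond)
b1 |TF1  (J2 needs exactly one f-in)
b0 |J1  (TF1: transformer flips bond 1)
b2 |J1  (C1: C, integral causality)
b3 |I1  (J1 needs exactly one f-in)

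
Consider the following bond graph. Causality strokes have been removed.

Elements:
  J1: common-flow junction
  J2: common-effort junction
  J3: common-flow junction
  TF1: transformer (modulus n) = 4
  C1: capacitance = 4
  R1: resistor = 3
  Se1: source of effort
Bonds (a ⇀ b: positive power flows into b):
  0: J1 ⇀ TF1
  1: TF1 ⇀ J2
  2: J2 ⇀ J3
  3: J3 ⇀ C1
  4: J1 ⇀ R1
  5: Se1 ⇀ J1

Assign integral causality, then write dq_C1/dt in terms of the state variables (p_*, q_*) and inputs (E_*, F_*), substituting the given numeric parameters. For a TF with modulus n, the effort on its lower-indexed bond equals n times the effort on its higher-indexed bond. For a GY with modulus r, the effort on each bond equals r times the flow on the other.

dq_C1/dt = 4*E_Se1/3 - 4*q_C1/3

β5 |J1  (source Se1 imposes e)
β3 |J3  (C1 integral (e out))
β2 |J2  (J3 needs exactly one f-in)
β1 |TF1  (common-e at J2 fixed by 2)
β0 |J1  (TF TF1: opposite of bond 1)
β4 |R1  (J1: last free bond brings flow in)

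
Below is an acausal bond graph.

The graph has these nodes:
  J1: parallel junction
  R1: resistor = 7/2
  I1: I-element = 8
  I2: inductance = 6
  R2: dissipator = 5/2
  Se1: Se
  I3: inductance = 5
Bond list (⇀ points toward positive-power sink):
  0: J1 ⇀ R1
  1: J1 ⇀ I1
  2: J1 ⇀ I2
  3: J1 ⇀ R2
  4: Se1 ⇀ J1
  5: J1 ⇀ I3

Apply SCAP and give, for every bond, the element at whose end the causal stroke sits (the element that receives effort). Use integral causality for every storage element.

#0 →R1
#1 →I1
#2 →I2
#3 →R2
#4 →J1
#5 →I3

β4 |J1  (Se1: effort source, stroke at far end)
β0 |R1  (common-e at J1 fixed by 4)
β1 |I1  (J1 effort already set via bond 4)
β2 |I2  (J1 effort already set via bond 4)
β3 |R2  (J1 effort already set via bond 4)
β5 |I3  (J1 effort already set via bond 4)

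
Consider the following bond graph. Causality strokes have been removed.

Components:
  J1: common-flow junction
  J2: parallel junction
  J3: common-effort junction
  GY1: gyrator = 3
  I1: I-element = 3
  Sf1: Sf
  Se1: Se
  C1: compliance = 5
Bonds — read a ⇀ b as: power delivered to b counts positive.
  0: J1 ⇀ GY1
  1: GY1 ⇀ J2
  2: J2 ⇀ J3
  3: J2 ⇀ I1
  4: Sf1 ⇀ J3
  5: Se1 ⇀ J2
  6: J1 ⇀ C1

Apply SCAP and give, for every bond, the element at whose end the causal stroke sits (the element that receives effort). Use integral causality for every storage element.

bond 0 →GY1
bond 1 →GY1
bond 2 →J3
bond 3 →I1
bond 4 →Sf1
bond 5 →J2
bond 6 →J1

β4 stroke→Sf1  (source Sf1 imposes f)
β5 stroke→J2  (source Se1 imposes e)
β1 stroke→GY1  (J2 effort already set via bond 5)
β2 stroke→J3  (J2 effort already set via bond 5)
β3 stroke→I1  (0-jn J2 has e-setter on 5)
β0 stroke→GY1  (GY1 both-in/both-out from 1)
β6 stroke→J1  (J1: bond 0 brought flow, rest push out)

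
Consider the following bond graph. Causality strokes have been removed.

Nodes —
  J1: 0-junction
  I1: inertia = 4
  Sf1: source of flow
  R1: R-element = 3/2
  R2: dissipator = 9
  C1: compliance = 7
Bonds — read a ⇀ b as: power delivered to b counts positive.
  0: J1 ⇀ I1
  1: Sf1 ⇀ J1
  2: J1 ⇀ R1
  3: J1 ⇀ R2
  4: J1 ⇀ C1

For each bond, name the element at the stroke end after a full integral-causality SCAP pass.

bond 0 stroke at I1
bond 1 stroke at Sf1
bond 2 stroke at R1
bond 3 stroke at R2
bond 4 stroke at J1

b1 →Sf1  (source Sf1 imposes f)
b0 →I1  (I1: I, integral causality)
b4 →J1  (C1 integral (e out))
b2 →R1  (common-e at J1 fixed by 4)
b3 →R2  (J1 effort already set via bond 4)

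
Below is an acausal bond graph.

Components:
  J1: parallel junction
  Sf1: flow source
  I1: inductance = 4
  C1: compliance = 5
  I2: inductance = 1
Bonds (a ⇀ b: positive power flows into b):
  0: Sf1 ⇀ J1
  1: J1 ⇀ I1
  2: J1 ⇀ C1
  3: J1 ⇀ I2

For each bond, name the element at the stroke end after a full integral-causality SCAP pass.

bond 0 stroke→Sf1  (Sf1 (Sf) sets flow on bond)
bond 1 stroke→I1  (prefer integral on I1)
bond 2 stroke→J1  (C1 integral (e out))
bond 3 stroke→I2  (common-e at J1 fixed by 2)

bond 0 |Sf1
bond 1 |I1
bond 2 |J1
bond 3 |I2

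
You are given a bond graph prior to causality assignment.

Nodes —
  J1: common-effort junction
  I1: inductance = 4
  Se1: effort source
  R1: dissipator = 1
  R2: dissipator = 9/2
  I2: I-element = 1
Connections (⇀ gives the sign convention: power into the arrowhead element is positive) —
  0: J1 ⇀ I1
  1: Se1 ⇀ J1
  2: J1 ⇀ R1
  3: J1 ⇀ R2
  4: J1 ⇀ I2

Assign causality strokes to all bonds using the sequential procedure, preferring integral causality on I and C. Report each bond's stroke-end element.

#1 stroke at J1  (Se1: effort source, stroke at far end)
#0 stroke at I1  (0-jn J1 has e-setter on 1)
#2 stroke at R1  (J1: bond 1 brought effort, rest push out)
#3 stroke at R2  (J1 effort already set via bond 1)
#4 stroke at I2  (J1 effort already set via bond 1)

bond 0 stroke at I1
bond 1 stroke at J1
bond 2 stroke at R1
bond 3 stroke at R2
bond 4 stroke at I2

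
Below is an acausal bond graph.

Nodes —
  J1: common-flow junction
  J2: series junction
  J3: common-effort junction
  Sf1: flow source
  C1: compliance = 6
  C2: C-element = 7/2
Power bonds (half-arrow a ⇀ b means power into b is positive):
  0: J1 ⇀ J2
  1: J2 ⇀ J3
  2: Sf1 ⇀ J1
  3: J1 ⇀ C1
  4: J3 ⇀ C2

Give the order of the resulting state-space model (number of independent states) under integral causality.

2  (C1, C2 all integral)

bond 2 stroke at Sf1  (source Sf1 imposes f)
bond 0 stroke at J1  (J1: bond 2 brought flow, rest push out)
bond 3 stroke at J1  (J1: bond 2 brought flow, rest push out)
bond 1 stroke at J2  (1-jn J2 has f-setter on 0)
bond 4 stroke at J3  (J3: last free bond brings effort in)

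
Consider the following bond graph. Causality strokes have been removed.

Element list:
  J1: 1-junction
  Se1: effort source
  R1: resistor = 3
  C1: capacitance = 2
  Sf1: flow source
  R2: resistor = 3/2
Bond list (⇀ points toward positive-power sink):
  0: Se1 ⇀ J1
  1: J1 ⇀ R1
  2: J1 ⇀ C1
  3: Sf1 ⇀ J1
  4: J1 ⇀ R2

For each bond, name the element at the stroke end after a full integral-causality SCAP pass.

β0 |J1  (Se1 (Se) sets effort on bond)
β3 |Sf1  (Sf1 (Sf) sets flow on bond)
β1 |J1  (J1: bond 3 brought flow, rest push out)
β2 |J1  (common-f at J1 fixed by 3)
β4 |J1  (J1: bond 3 brought flow, rest push out)

#0 stroke at J1
#1 stroke at J1
#2 stroke at J1
#3 stroke at Sf1
#4 stroke at J1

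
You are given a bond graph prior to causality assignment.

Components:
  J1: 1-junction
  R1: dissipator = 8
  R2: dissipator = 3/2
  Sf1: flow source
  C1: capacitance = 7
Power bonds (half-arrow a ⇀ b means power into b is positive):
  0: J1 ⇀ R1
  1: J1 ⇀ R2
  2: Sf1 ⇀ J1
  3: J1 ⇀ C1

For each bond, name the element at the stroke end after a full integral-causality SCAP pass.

bond 2 stroke→Sf1  (source Sf1 imposes f)
bond 0 stroke→J1  (J1: bond 2 brought flow, rest push out)
bond 1 stroke→J1  (1-jn J1 has f-setter on 2)
bond 3 stroke→J1  (J1 flow already set via bond 2)

#0 →J1
#1 →J1
#2 →Sf1
#3 →J1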